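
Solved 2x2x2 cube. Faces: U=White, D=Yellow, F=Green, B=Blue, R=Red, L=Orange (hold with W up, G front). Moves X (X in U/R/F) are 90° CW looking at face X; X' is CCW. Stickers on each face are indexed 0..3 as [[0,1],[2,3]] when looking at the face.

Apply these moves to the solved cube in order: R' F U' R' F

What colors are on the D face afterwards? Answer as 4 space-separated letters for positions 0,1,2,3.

Answer: G G Y W

Derivation:
After move 1 (R'): R=RRRR U=WBWB F=GWGW D=YGYG B=YBYB
After move 2 (F): F=GGWW U=WBOO R=WRBR D=RRYG L=OYOG
After move 3 (U'): U=BOWO F=OYWW R=GGBR B=WRYB L=YBOG
After move 4 (R'): R=GRGB U=BYWW F=OOWO D=RYYW B=GRRB
After move 5 (F): F=WOOO U=BYGB R=WRWB D=GGYW L=YROY
Query: D face = GGYW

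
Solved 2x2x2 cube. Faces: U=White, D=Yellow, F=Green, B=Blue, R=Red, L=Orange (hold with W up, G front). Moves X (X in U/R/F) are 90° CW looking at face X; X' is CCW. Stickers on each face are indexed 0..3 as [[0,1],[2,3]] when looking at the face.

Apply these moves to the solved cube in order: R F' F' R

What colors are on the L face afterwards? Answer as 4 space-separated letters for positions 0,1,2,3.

Answer: O R O R

Derivation:
After move 1 (R): R=RRRR U=WGWG F=GYGY D=YBYB B=WBWB
After move 2 (F'): F=YYGG U=WGRR R=BRYR D=OOYB L=OGOW
After move 3 (F'): F=YGYG U=WGBY R=OROR D=GWYB L=OROR
After move 4 (R): R=OORR U=WGBG F=YWYB D=GWYW B=YBGB
Query: L face = OROR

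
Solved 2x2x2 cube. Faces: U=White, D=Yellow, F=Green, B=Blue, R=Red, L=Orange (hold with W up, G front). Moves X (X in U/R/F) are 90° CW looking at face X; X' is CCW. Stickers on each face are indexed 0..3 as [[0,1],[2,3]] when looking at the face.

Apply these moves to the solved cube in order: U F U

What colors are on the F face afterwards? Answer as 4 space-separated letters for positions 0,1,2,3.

Answer: W B G R

Derivation:
After move 1 (U): U=WWWW F=RRGG R=BBRR B=OOBB L=GGOO
After move 2 (F): F=GRGR U=WWOG R=WBWR D=RBYY L=GYOY
After move 3 (U): U=OWGW F=WBGR R=OOWR B=GYBB L=GROY
Query: F face = WBGR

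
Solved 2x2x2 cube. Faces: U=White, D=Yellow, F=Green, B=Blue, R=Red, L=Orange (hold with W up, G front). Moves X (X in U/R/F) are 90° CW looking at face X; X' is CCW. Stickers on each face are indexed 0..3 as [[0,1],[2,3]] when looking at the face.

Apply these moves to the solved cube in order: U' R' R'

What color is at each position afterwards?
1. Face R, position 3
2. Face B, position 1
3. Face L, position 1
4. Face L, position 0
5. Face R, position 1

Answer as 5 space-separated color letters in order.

Answer: G R B B R

Derivation:
After move 1 (U'): U=WWWW F=OOGG R=GGRR B=RRBB L=BBOO
After move 2 (R'): R=GRGR U=WBWR F=OWGW D=YOYG B=YRYB
After move 3 (R'): R=RRGG U=WYWY F=OBGR D=YWYW B=GROB
Query 1: R[3] = G
Query 2: B[1] = R
Query 3: L[1] = B
Query 4: L[0] = B
Query 5: R[1] = R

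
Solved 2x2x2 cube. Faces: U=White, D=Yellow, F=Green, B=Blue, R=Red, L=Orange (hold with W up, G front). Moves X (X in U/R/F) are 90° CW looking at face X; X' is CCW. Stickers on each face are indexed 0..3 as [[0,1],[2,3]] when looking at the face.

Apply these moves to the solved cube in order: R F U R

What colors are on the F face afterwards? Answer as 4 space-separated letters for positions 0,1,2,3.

Answer: W R Y B

Derivation:
After move 1 (R): R=RRRR U=WGWG F=GYGY D=YBYB B=WBWB
After move 2 (F): F=GGYY U=WGOO R=WRGR D=RRYB L=OYOB
After move 3 (U): U=OWOG F=WRYY R=WBGR B=OYWB L=GGOB
After move 4 (R): R=GWRB U=OROY F=WRYB D=RWYO B=GYWB
Query: F face = WRYB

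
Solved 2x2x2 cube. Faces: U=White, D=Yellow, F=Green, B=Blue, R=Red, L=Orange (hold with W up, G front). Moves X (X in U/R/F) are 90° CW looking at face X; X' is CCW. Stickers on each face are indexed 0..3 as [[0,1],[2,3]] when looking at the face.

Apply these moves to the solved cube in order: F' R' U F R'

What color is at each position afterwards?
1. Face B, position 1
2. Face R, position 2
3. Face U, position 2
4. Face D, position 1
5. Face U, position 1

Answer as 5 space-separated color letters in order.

Answer: W B W R O

Derivation:
After move 1 (F'): F=GGGG U=WWRR R=YRYR D=OOYY L=OWOW
After move 2 (R'): R=RRYY U=WBRB F=GWGR D=OGYG B=YBOB
After move 3 (U): U=RWBB F=RRGR R=YBYY B=OWOB L=GWOW
After move 4 (F): F=GRRR U=RWWW R=BBBY D=YYYG L=GOOG
After move 5 (R'): R=BYBB U=ROWO F=GWRW D=YRYR B=GWYB
Query 1: B[1] = W
Query 2: R[2] = B
Query 3: U[2] = W
Query 4: D[1] = R
Query 5: U[1] = O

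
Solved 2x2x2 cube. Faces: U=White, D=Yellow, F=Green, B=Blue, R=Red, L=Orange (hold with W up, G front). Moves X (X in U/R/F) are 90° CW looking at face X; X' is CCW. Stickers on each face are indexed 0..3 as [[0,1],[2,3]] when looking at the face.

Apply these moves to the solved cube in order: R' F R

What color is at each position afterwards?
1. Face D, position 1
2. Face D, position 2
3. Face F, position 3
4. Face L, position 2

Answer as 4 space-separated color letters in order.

After move 1 (R'): R=RRRR U=WBWB F=GWGW D=YGYG B=YBYB
After move 2 (F): F=GGWW U=WBOO R=WRBR D=RRYG L=OYOG
After move 3 (R): R=BWRR U=WGOW F=GRWG D=RYYY B=OBBB
Query 1: D[1] = Y
Query 2: D[2] = Y
Query 3: F[3] = G
Query 4: L[2] = O

Answer: Y Y G O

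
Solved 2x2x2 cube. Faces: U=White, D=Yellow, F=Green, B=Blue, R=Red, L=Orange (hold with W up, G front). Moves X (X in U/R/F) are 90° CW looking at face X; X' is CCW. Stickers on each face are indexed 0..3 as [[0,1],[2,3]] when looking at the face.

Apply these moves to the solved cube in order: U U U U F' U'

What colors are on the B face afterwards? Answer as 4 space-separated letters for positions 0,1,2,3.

Answer: Y R B B

Derivation:
After move 1 (U): U=WWWW F=RRGG R=BBRR B=OOBB L=GGOO
After move 2 (U): U=WWWW F=BBGG R=OORR B=GGBB L=RROO
After move 3 (U): U=WWWW F=OOGG R=GGRR B=RRBB L=BBOO
After move 4 (U): U=WWWW F=GGGG R=RRRR B=BBBB L=OOOO
After move 5 (F'): F=GGGG U=WWRR R=YRYR D=OOYY L=OWOW
After move 6 (U'): U=WRWR F=OWGG R=GGYR B=YRBB L=BBOW
Query: B face = YRBB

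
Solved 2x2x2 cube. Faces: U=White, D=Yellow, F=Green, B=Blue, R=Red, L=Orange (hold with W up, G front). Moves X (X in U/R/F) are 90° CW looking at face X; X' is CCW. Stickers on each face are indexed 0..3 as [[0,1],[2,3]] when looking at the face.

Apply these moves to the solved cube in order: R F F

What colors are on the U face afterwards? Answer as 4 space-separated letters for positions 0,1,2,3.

After move 1 (R): R=RRRR U=WGWG F=GYGY D=YBYB B=WBWB
After move 2 (F): F=GGYY U=WGOO R=WRGR D=RRYB L=OYOB
After move 3 (F): F=YGYG U=WGBY R=OROR D=GWYB L=OROR
Query: U face = WGBY

Answer: W G B Y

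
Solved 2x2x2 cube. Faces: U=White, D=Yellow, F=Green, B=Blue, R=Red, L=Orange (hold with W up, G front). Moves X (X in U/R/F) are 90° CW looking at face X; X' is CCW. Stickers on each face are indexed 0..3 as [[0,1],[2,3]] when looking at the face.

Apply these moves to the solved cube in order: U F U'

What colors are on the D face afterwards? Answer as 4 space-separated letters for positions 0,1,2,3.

Answer: R B Y Y

Derivation:
After move 1 (U): U=WWWW F=RRGG R=BBRR B=OOBB L=GGOO
After move 2 (F): F=GRGR U=WWOG R=WBWR D=RBYY L=GYOY
After move 3 (U'): U=WGWO F=GYGR R=GRWR B=WBBB L=OOOY
Query: D face = RBYY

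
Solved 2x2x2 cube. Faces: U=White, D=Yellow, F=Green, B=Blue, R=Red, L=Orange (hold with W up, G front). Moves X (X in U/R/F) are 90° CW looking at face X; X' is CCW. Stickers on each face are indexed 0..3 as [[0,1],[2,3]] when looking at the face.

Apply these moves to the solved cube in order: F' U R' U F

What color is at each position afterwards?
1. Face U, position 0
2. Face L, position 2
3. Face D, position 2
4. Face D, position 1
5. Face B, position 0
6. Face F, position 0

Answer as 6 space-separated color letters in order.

After move 1 (F'): F=GGGG U=WWRR R=YRYR D=OOYY L=OWOW
After move 2 (U): U=RWRW F=YRGG R=BBYR B=OWBB L=GGOW
After move 3 (R'): R=BRBY U=RBRO F=YWGW D=ORYG B=YWOB
After move 4 (U): U=RROB F=BRGW R=YWBY B=GGOB L=YWOW
After move 5 (F): F=GBWR U=RRWW R=OWBY D=BYYG L=YOOR
Query 1: U[0] = R
Query 2: L[2] = O
Query 3: D[2] = Y
Query 4: D[1] = Y
Query 5: B[0] = G
Query 6: F[0] = G

Answer: R O Y Y G G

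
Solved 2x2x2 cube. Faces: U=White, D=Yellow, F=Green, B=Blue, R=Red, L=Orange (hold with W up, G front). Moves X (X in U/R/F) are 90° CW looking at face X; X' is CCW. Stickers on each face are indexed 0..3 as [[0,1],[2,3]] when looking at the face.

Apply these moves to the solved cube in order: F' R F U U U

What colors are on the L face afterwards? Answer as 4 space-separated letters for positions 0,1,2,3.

After move 1 (F'): F=GGGG U=WWRR R=YRYR D=OOYY L=OWOW
After move 2 (R): R=YYRR U=WGRG F=GOGY D=OBYB B=RBWB
After move 3 (F): F=GGYO U=WGWW R=RYGR D=RYYB L=OOOB
After move 4 (U): U=WWWG F=RYYO R=RBGR B=OOWB L=GGOB
After move 5 (U): U=WWGW F=RBYO R=OOGR B=GGWB L=RYOB
After move 6 (U): U=GWWW F=OOYO R=GGGR B=RYWB L=RBOB
Query: L face = RBOB

Answer: R B O B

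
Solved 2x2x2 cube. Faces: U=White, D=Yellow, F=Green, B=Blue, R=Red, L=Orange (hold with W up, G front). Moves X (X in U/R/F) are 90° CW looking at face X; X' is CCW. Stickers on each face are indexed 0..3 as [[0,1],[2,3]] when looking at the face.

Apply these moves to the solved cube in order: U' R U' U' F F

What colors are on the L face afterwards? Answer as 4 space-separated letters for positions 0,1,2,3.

Answer: R R O B

Derivation:
After move 1 (U'): U=WWWW F=OOGG R=GGRR B=RRBB L=BBOO
After move 2 (R): R=RGRG U=WOWG F=OYGY D=YBYR B=WRWB
After move 3 (U'): U=OGWW F=BBGY R=OYRG B=RGWB L=WROO
After move 4 (U'): U=GWOW F=WRGY R=BBRG B=OYWB L=RGOO
After move 5 (F): F=GWYR U=GWOG R=OBWG D=RBYR L=RYOB
After move 6 (F): F=YGRW U=GWBY R=OBGG D=WOYR L=RROB
Query: L face = RROB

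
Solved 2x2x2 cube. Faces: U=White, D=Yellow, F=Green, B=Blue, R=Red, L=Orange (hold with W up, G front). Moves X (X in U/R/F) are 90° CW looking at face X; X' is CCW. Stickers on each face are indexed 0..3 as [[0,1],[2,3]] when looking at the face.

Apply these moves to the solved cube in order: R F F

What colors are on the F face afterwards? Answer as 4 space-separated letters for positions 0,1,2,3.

After move 1 (R): R=RRRR U=WGWG F=GYGY D=YBYB B=WBWB
After move 2 (F): F=GGYY U=WGOO R=WRGR D=RRYB L=OYOB
After move 3 (F): F=YGYG U=WGBY R=OROR D=GWYB L=OROR
Query: F face = YGYG

Answer: Y G Y G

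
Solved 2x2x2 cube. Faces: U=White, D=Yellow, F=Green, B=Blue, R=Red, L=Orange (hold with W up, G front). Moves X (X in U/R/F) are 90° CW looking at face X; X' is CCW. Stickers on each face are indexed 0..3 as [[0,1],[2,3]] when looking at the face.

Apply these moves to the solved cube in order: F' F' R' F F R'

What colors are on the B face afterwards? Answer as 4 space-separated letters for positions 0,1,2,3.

Answer: G B Y B

Derivation:
After move 1 (F'): F=GGGG U=WWRR R=YRYR D=OOYY L=OWOW
After move 2 (F'): F=GGGG U=WWYY R=OROR D=WWYY L=OROR
After move 3 (R'): R=RROO U=WBYB F=GWGY D=WGYG B=YBWB
After move 4 (F): F=GGYW U=WBRR R=YRBO D=ORYG L=OWOG
After move 5 (F): F=YGWG U=WBGW R=RRRO D=BYYG L=OOOR
After move 6 (R'): R=RORR U=WWGY F=YBWW D=BGYG B=GBYB
Query: B face = GBYB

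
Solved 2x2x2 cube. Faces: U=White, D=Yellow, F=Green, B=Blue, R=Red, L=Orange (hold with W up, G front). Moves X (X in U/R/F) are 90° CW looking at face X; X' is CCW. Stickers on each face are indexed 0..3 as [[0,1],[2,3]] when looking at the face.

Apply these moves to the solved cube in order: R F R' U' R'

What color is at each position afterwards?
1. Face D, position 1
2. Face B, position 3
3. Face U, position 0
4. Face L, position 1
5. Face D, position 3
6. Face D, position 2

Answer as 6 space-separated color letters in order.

Answer: Y B W B O Y

Derivation:
After move 1 (R): R=RRRR U=WGWG F=GYGY D=YBYB B=WBWB
After move 2 (F): F=GGYY U=WGOO R=WRGR D=RRYB L=OYOB
After move 3 (R'): R=RRWG U=WWOW F=GGYO D=RGYY B=BBRB
After move 4 (U'): U=WWWO F=OYYO R=GGWG B=RRRB L=BBOB
After move 5 (R'): R=GGGW U=WRWR F=OWYO D=RYYO B=YRGB
Query 1: D[1] = Y
Query 2: B[3] = B
Query 3: U[0] = W
Query 4: L[1] = B
Query 5: D[3] = O
Query 6: D[2] = Y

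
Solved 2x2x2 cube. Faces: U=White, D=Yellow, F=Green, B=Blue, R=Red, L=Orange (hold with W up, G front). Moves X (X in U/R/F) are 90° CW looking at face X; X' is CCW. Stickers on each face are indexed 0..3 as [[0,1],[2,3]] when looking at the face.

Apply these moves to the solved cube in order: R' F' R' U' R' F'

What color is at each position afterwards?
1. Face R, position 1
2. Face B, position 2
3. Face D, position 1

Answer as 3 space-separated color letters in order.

After move 1 (R'): R=RRRR U=WBWB F=GWGW D=YGYG B=YBYB
After move 2 (F'): F=WWGG U=WBRR R=GRYR D=OOYG L=OBOW
After move 3 (R'): R=RRGY U=WYRY F=WBGR D=OWYG B=GBOB
After move 4 (U'): U=YYWR F=OBGR R=WBGY B=RROB L=GBOW
After move 5 (R'): R=BYWG U=YOWR F=OYGR D=OBYR B=GRWB
After move 6 (F'): F=YROG U=YOBW R=BYOG D=BWYR L=GROW
Query 1: R[1] = Y
Query 2: B[2] = W
Query 3: D[1] = W

Answer: Y W W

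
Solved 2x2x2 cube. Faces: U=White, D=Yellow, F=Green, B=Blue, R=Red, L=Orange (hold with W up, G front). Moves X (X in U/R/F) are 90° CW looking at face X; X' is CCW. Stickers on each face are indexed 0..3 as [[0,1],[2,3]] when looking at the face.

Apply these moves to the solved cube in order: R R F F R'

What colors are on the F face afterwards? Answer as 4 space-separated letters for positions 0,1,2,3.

Answer: B Y B Y

Derivation:
After move 1 (R): R=RRRR U=WGWG F=GYGY D=YBYB B=WBWB
After move 2 (R): R=RRRR U=WYWY F=GBGB D=YWYW B=GBGB
After move 3 (F): F=GGBB U=WYOO R=WRYR D=RRYW L=OYOW
After move 4 (F): F=BGBG U=WYWY R=OROR D=YWYW L=OROR
After move 5 (R'): R=RROO U=WGWG F=BYBY D=YGYG B=WBWB
Query: F face = BYBY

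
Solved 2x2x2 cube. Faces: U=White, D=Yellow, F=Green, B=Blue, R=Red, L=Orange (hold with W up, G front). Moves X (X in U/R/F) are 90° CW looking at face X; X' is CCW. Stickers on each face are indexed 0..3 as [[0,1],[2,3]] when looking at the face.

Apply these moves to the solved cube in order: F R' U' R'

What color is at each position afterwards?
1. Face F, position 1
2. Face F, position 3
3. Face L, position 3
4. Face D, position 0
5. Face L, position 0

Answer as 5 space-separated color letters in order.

Answer: B O Y R Y

Derivation:
After move 1 (F): F=GGGG U=WWOO R=WRWR D=RRYY L=OYOY
After move 2 (R'): R=RRWW U=WBOB F=GWGO D=RGYG B=YBRB
After move 3 (U'): U=BBWO F=OYGO R=GWWW B=RRRB L=YBOY
After move 4 (R'): R=WWGW U=BRWR F=OBGO D=RYYO B=GRGB
Query 1: F[1] = B
Query 2: F[3] = O
Query 3: L[3] = Y
Query 4: D[0] = R
Query 5: L[0] = Y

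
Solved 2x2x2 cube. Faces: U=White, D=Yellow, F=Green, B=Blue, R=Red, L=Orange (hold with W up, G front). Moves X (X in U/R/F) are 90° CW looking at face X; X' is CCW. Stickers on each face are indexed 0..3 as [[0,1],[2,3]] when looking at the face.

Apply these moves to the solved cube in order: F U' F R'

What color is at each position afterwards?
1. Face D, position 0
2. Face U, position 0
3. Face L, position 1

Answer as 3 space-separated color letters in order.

Answer: W W R

Derivation:
After move 1 (F): F=GGGG U=WWOO R=WRWR D=RRYY L=OYOY
After move 2 (U'): U=WOWO F=OYGG R=GGWR B=WRBB L=BBOY
After move 3 (F): F=GOGY U=WOYB R=WGOR D=WGYY L=BROR
After move 4 (R'): R=GRWO U=WBYW F=GOGB D=WOYY B=YRGB
Query 1: D[0] = W
Query 2: U[0] = W
Query 3: L[1] = R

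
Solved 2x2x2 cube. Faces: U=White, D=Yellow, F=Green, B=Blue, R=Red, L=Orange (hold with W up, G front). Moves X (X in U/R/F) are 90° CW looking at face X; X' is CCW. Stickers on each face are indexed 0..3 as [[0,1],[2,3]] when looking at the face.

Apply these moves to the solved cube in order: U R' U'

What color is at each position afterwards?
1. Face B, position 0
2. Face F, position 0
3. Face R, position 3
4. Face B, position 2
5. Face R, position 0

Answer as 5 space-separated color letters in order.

After move 1 (U): U=WWWW F=RRGG R=BBRR B=OOBB L=GGOO
After move 2 (R'): R=BRBR U=WBWO F=RWGW D=YRYG B=YOYB
After move 3 (U'): U=BOWW F=GGGW R=RWBR B=BRYB L=YOOO
Query 1: B[0] = B
Query 2: F[0] = G
Query 3: R[3] = R
Query 4: B[2] = Y
Query 5: R[0] = R

Answer: B G R Y R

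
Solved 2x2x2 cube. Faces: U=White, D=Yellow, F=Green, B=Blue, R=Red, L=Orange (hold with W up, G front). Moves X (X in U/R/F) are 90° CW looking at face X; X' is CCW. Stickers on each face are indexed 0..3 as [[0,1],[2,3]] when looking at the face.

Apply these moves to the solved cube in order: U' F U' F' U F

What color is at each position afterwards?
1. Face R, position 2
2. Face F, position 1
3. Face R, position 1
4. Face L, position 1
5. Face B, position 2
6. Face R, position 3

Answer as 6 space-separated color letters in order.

After move 1 (U'): U=WWWW F=OOGG R=GGRR B=RRBB L=BBOO
After move 2 (F): F=GOGO U=WWOB R=WGWR D=RGYY L=BYOY
After move 3 (U'): U=WBWO F=BYGO R=GOWR B=WGBB L=RROY
After move 4 (F'): F=YOBG U=WBGW R=GORR D=RYYY L=ROOW
After move 5 (U): U=GWWB F=GOBG R=WGRR B=ROBB L=YOOW
After move 6 (F): F=BGGO U=GWWO R=WGBR D=RWYY L=YROY
Query 1: R[2] = B
Query 2: F[1] = G
Query 3: R[1] = G
Query 4: L[1] = R
Query 5: B[2] = B
Query 6: R[3] = R

Answer: B G G R B R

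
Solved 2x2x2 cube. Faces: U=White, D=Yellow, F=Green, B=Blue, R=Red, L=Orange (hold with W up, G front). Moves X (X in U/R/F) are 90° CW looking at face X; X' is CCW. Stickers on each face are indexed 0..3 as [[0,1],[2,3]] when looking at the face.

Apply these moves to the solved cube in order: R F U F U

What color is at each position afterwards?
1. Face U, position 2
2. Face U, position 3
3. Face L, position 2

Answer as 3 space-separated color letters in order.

Answer: G W O

Derivation:
After move 1 (R): R=RRRR U=WGWG F=GYGY D=YBYB B=WBWB
After move 2 (F): F=GGYY U=WGOO R=WRGR D=RRYB L=OYOB
After move 3 (U): U=OWOG F=WRYY R=WBGR B=OYWB L=GGOB
After move 4 (F): F=YWYR U=OWBG R=OBGR D=GWYB L=GROR
After move 5 (U): U=BOGW F=OBYR R=OYGR B=GRWB L=YWOR
Query 1: U[2] = G
Query 2: U[3] = W
Query 3: L[2] = O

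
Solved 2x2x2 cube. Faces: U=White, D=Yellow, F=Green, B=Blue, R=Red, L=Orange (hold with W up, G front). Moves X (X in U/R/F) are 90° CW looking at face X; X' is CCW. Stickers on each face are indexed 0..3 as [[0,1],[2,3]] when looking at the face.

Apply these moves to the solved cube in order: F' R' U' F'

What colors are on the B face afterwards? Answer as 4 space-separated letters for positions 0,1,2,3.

After move 1 (F'): F=GGGG U=WWRR R=YRYR D=OOYY L=OWOW
After move 2 (R'): R=RRYY U=WBRB F=GWGR D=OGYG B=YBOB
After move 3 (U'): U=BBWR F=OWGR R=GWYY B=RROB L=YBOW
After move 4 (F'): F=WROG U=BBGY R=GWOY D=BWYG L=YROW
Query: B face = RROB

Answer: R R O B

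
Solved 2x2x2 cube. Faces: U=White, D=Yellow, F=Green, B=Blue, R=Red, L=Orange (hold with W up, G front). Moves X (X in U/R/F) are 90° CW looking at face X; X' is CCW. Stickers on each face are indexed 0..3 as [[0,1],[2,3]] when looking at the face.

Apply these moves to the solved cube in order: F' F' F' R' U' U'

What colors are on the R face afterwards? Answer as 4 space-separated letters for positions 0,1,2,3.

After move 1 (F'): F=GGGG U=WWRR R=YRYR D=OOYY L=OWOW
After move 2 (F'): F=GGGG U=WWYY R=OROR D=WWYY L=OROR
After move 3 (F'): F=GGGG U=WWOO R=WRWR D=RRYY L=OYOY
After move 4 (R'): R=RRWW U=WBOB F=GWGO D=RGYG B=YBRB
After move 5 (U'): U=BBWO F=OYGO R=GWWW B=RRRB L=YBOY
After move 6 (U'): U=BOBW F=YBGO R=OYWW B=GWRB L=RROY
Query: R face = OYWW

Answer: O Y W W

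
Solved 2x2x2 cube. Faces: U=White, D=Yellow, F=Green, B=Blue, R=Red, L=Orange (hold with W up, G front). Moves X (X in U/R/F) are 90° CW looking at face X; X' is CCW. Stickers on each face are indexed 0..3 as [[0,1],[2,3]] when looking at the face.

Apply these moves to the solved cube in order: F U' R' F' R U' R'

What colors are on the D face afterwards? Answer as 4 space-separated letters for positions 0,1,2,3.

After move 1 (F): F=GGGG U=WWOO R=WRWR D=RRYY L=OYOY
After move 2 (U'): U=WOWO F=OYGG R=GGWR B=WRBB L=BBOY
After move 3 (R'): R=GRGW U=WBWW F=OOGO D=RYYG B=YRRB
After move 4 (F'): F=OOOG U=WBGG R=YRRW D=BYYG L=BWOW
After move 5 (R): R=RYWR U=WOGG F=OYOG D=BRYY B=GRBB
After move 6 (U'): U=OGWG F=BWOG R=OYWR B=RYBB L=GROW
After move 7 (R'): R=YROW U=OBWR F=BGOG D=BWYG B=YYRB
Query: D face = BWYG

Answer: B W Y G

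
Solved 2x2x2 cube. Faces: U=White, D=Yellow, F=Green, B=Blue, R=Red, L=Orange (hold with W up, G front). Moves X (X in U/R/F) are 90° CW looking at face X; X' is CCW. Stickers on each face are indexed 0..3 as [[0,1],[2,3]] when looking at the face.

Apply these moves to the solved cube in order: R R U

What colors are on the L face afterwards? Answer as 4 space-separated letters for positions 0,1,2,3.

After move 1 (R): R=RRRR U=WGWG F=GYGY D=YBYB B=WBWB
After move 2 (R): R=RRRR U=WYWY F=GBGB D=YWYW B=GBGB
After move 3 (U): U=WWYY F=RRGB R=GBRR B=OOGB L=GBOO
Query: L face = GBOO

Answer: G B O O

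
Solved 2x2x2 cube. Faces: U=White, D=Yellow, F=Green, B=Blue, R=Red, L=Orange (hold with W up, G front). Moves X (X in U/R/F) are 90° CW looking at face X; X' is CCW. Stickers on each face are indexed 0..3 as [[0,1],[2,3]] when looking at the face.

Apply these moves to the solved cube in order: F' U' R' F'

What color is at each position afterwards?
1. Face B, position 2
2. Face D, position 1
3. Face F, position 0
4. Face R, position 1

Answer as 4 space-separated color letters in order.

After move 1 (F'): F=GGGG U=WWRR R=YRYR D=OOYY L=OWOW
After move 2 (U'): U=WRWR F=OWGG R=GGYR B=YRBB L=BBOW
After move 3 (R'): R=GRGY U=WBWY F=ORGR D=OWYG B=YROB
After move 4 (F'): F=RROG U=WBGG R=WROY D=BWYG L=BYOW
Query 1: B[2] = O
Query 2: D[1] = W
Query 3: F[0] = R
Query 4: R[1] = R

Answer: O W R R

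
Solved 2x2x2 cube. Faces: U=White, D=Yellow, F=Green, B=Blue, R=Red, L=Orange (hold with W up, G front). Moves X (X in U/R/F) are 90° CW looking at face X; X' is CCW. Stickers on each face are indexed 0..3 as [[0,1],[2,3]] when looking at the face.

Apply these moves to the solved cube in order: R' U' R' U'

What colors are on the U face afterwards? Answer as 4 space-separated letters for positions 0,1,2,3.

Answer: Y R B W

Derivation:
After move 1 (R'): R=RRRR U=WBWB F=GWGW D=YGYG B=YBYB
After move 2 (U'): U=BBWW F=OOGW R=GWRR B=RRYB L=YBOO
After move 3 (R'): R=WRGR U=BYWR F=OBGW D=YOYW B=GRGB
After move 4 (U'): U=YRBW F=YBGW R=OBGR B=WRGB L=GROO
Query: U face = YRBW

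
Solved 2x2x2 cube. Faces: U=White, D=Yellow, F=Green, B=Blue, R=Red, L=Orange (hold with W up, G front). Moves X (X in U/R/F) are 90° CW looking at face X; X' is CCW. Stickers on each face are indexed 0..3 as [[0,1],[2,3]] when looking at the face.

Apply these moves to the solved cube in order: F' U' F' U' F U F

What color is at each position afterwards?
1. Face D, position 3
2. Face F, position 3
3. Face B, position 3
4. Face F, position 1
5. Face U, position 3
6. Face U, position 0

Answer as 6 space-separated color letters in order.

Answer: Y G B W B W

Derivation:
After move 1 (F'): F=GGGG U=WWRR R=YRYR D=OOYY L=OWOW
After move 2 (U'): U=WRWR F=OWGG R=GGYR B=YRBB L=BBOW
After move 3 (F'): F=WGOG U=WRGY R=OGOR D=BWYY L=BROW
After move 4 (U'): U=RYWG F=BROG R=WGOR B=OGBB L=YROW
After move 5 (F): F=OBGR U=RYWR R=WGGR D=OWYY L=YBOW
After move 6 (U): U=WRRY F=WGGR R=OGGR B=YBBB L=OBOW
After move 7 (F): F=GWRG U=WRWB R=RGYR D=GOYY L=OOOW
Query 1: D[3] = Y
Query 2: F[3] = G
Query 3: B[3] = B
Query 4: F[1] = W
Query 5: U[3] = B
Query 6: U[0] = W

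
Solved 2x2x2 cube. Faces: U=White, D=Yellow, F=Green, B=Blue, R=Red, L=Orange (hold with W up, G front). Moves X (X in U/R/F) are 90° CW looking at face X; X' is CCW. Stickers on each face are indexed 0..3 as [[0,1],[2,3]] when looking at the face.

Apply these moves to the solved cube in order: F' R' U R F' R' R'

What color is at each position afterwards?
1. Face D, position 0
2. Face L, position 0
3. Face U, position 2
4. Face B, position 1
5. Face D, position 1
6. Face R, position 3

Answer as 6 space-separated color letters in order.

After move 1 (F'): F=GGGG U=WWRR R=YRYR D=OOYY L=OWOW
After move 2 (R'): R=RRYY U=WBRB F=GWGR D=OGYG B=YBOB
After move 3 (U): U=RWBB F=RRGR R=YBYY B=OWOB L=GWOW
After move 4 (R): R=YYYB U=RRBR F=RGGG D=OOYO B=BWWB
After move 5 (F'): F=GGRG U=RRYY R=OYOB D=WWYO L=GROB
After move 6 (R'): R=YBOO U=RWYB F=GRRY D=WGYG B=OWWB
After move 7 (R'): R=BOYO U=RWYO F=GWRB D=WRYY B=GWGB
Query 1: D[0] = W
Query 2: L[0] = G
Query 3: U[2] = Y
Query 4: B[1] = W
Query 5: D[1] = R
Query 6: R[3] = O

Answer: W G Y W R O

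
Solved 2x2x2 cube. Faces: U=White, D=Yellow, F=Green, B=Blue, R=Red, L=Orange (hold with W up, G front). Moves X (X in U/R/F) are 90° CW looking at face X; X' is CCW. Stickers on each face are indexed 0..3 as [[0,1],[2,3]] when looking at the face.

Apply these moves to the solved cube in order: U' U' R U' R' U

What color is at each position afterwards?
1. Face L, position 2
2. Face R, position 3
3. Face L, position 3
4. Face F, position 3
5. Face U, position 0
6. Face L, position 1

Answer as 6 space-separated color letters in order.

After move 1 (U'): U=WWWW F=OOGG R=GGRR B=RRBB L=BBOO
After move 2 (U'): U=WWWW F=BBGG R=OORR B=GGBB L=RROO
After move 3 (R): R=RORO U=WBWG F=BYGY D=YBYG B=WGWB
After move 4 (U'): U=BGWW F=RRGY R=BYRO B=ROWB L=WGOO
After move 5 (R'): R=YOBR U=BWWR F=RGGW D=YRYY B=GOBB
After move 6 (U): U=WBRW F=YOGW R=GOBR B=WGBB L=RGOO
Query 1: L[2] = O
Query 2: R[3] = R
Query 3: L[3] = O
Query 4: F[3] = W
Query 5: U[0] = W
Query 6: L[1] = G

Answer: O R O W W G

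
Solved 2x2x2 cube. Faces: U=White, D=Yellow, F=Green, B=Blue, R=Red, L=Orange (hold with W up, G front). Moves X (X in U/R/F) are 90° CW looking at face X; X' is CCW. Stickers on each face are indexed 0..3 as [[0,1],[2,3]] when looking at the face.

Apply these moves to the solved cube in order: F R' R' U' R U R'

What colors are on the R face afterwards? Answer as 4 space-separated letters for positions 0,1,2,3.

Answer: W B O W

Derivation:
After move 1 (F): F=GGGG U=WWOO R=WRWR D=RRYY L=OYOY
After move 2 (R'): R=RRWW U=WBOB F=GWGO D=RGYG B=YBRB
After move 3 (R'): R=RWRW U=WROY F=GBGB D=RWYO B=GBGB
After move 4 (U'): U=RYWO F=OYGB R=GBRW B=RWGB L=GBOY
After move 5 (R): R=RGWB U=RYWB F=OWGO D=RGYR B=OWYB
After move 6 (U): U=WRBY F=RGGO R=OWWB B=GBYB L=OWOY
After move 7 (R'): R=WBOW U=WYBG F=RRGY D=RGYO B=RBGB
Query: R face = WBOW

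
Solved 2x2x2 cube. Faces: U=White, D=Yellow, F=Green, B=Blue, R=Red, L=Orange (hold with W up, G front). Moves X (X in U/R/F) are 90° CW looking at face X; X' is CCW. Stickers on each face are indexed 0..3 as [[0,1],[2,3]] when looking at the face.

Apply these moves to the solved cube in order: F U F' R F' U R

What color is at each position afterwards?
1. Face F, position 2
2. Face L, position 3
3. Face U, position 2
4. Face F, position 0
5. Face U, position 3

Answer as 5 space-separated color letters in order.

Answer: R B R B W

Derivation:
After move 1 (F): F=GGGG U=WWOO R=WRWR D=RRYY L=OYOY
After move 2 (U): U=OWOW F=WRGG R=BBWR B=OYBB L=GGOY
After move 3 (F'): F=RGWG U=OWBW R=RBRR D=GYYY L=GWOO
After move 4 (R): R=RRRB U=OGBG F=RYWY D=GBYO B=WYWB
After move 5 (F'): F=YYRW U=OGRR R=BRGB D=WOYO L=GGOB
After move 6 (U): U=RORG F=BRRW R=WYGB B=GGWB L=YYOB
After move 7 (R): R=GWBY U=RRRW F=BORO D=WWYG B=GGOB
Query 1: F[2] = R
Query 2: L[3] = B
Query 3: U[2] = R
Query 4: F[0] = B
Query 5: U[3] = W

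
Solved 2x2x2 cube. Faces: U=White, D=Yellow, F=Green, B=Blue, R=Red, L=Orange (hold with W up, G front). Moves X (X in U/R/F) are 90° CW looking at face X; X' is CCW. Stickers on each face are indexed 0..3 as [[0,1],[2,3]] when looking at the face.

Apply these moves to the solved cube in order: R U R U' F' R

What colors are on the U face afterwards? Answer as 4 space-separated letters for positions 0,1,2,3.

Answer: R B R G

Derivation:
After move 1 (R): R=RRRR U=WGWG F=GYGY D=YBYB B=WBWB
After move 2 (U): U=WWGG F=RRGY R=WBRR B=OOWB L=GYOO
After move 3 (R): R=RWRB U=WRGY F=RBGB D=YWYO B=GOWB
After move 4 (U'): U=RYWG F=GYGB R=RBRB B=RWWB L=GOOO
After move 5 (F'): F=YBGG U=RYRR R=WBYB D=OOYO L=GGOW
After move 6 (R): R=YWBB U=RBRG F=YOGO D=OWYR B=RWYB
Query: U face = RBRG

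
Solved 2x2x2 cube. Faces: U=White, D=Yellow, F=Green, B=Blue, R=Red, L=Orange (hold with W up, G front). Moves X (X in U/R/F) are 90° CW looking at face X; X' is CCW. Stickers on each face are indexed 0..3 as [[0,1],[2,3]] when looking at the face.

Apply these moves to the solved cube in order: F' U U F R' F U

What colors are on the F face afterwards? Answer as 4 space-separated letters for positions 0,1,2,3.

After move 1 (F'): F=GGGG U=WWRR R=YRYR D=OOYY L=OWOW
After move 2 (U): U=RWRW F=YRGG R=BBYR B=OWBB L=GGOW
After move 3 (U): U=RRWW F=BBGG R=OWYR B=GGBB L=YROW
After move 4 (F): F=GBGB U=RRWR R=WWWR D=YOYY L=YOOO
After move 5 (R'): R=WRWW U=RBWG F=GRGR D=YBYB B=YGOB
After move 6 (F): F=GGRR U=RBOO R=WRGW D=WWYB L=YYOB
After move 7 (U): U=OROB F=WRRR R=YGGW B=YYOB L=GGOB
Query: F face = WRRR

Answer: W R R R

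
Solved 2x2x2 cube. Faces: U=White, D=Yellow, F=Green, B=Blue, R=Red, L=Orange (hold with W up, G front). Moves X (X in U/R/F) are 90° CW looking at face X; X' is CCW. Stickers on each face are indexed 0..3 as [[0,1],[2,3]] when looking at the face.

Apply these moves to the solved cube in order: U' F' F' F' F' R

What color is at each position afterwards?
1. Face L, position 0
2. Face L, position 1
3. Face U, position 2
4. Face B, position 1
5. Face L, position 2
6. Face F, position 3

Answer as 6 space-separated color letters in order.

Answer: B B W R O Y

Derivation:
After move 1 (U'): U=WWWW F=OOGG R=GGRR B=RRBB L=BBOO
After move 2 (F'): F=OGOG U=WWGR R=YGYR D=BOYY L=BWOW
After move 3 (F'): F=GGOO U=WWYY R=OGBR D=WWYY L=BROG
After move 4 (F'): F=GOGO U=WWOB R=WGWR D=RGYY L=BYOY
After move 5 (F'): F=OOGG U=WWWW R=GGRR D=YYYY L=BBOO
After move 6 (R): R=RGRG U=WOWG F=OYGY D=YBYR B=WRWB
Query 1: L[0] = B
Query 2: L[1] = B
Query 3: U[2] = W
Query 4: B[1] = R
Query 5: L[2] = O
Query 6: F[3] = Y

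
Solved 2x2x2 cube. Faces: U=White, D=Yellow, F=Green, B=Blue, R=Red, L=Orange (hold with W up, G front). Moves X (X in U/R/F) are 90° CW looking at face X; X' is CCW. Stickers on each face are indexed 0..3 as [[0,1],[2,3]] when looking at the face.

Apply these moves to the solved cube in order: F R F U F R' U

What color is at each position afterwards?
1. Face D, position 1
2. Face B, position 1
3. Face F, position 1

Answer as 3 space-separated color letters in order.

After move 1 (F): F=GGGG U=WWOO R=WRWR D=RRYY L=OYOY
After move 2 (R): R=WWRR U=WGOG F=GRGY D=RBYB B=OBWB
After move 3 (F): F=GGYR U=WGYY R=OWGR D=RWYB L=OROB
After move 4 (U): U=YWYG F=OWYR R=OBGR B=ORWB L=GGOB
After move 5 (F): F=YORW U=YWBG R=YBGR D=GOYB L=GROW
After move 6 (R'): R=BRYG U=YWBO F=YWRG D=GOYW B=BROB
After move 7 (U): U=BYOW F=BRRG R=BRYG B=GROB L=YWOW
Query 1: D[1] = O
Query 2: B[1] = R
Query 3: F[1] = R

Answer: O R R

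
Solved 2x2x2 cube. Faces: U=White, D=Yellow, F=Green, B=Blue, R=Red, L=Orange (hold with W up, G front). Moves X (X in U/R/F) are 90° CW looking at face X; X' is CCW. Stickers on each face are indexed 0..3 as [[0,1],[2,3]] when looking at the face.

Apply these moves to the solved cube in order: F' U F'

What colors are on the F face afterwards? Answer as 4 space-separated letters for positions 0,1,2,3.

After move 1 (F'): F=GGGG U=WWRR R=YRYR D=OOYY L=OWOW
After move 2 (U): U=RWRW F=YRGG R=BBYR B=OWBB L=GGOW
After move 3 (F'): F=RGYG U=RWBY R=OBOR D=GWYY L=GWOR
Query: F face = RGYG

Answer: R G Y G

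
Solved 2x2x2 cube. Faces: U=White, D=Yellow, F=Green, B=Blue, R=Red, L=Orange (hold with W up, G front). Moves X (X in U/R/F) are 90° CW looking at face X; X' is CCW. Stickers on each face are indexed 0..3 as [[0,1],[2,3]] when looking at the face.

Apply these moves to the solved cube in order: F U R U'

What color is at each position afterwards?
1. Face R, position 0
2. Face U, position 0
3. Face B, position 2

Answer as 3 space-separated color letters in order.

After move 1 (F): F=GGGG U=WWOO R=WRWR D=RRYY L=OYOY
After move 2 (U): U=OWOW F=WRGG R=BBWR B=OYBB L=GGOY
After move 3 (R): R=WBRB U=OROG F=WRGY D=RBYO B=WYWB
After move 4 (U'): U=RGOO F=GGGY R=WRRB B=WBWB L=WYOY
Query 1: R[0] = W
Query 2: U[0] = R
Query 3: B[2] = W

Answer: W R W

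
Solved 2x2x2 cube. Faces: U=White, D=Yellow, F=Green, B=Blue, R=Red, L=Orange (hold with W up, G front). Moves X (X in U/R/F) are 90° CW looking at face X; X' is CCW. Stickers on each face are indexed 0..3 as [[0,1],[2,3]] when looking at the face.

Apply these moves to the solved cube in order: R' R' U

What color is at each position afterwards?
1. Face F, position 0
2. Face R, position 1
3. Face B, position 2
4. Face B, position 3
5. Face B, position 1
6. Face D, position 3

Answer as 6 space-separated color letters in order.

Answer: R B G B O W

Derivation:
After move 1 (R'): R=RRRR U=WBWB F=GWGW D=YGYG B=YBYB
After move 2 (R'): R=RRRR U=WYWY F=GBGB D=YWYW B=GBGB
After move 3 (U): U=WWYY F=RRGB R=GBRR B=OOGB L=GBOO
Query 1: F[0] = R
Query 2: R[1] = B
Query 3: B[2] = G
Query 4: B[3] = B
Query 5: B[1] = O
Query 6: D[3] = W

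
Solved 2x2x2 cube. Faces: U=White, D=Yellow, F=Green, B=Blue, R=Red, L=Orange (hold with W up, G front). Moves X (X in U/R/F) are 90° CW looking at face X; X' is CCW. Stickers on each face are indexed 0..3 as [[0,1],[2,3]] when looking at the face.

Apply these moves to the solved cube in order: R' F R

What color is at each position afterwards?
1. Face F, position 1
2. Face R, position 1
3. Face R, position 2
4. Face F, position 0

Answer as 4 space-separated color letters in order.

Answer: R W R G

Derivation:
After move 1 (R'): R=RRRR U=WBWB F=GWGW D=YGYG B=YBYB
After move 2 (F): F=GGWW U=WBOO R=WRBR D=RRYG L=OYOG
After move 3 (R): R=BWRR U=WGOW F=GRWG D=RYYY B=OBBB
Query 1: F[1] = R
Query 2: R[1] = W
Query 3: R[2] = R
Query 4: F[0] = G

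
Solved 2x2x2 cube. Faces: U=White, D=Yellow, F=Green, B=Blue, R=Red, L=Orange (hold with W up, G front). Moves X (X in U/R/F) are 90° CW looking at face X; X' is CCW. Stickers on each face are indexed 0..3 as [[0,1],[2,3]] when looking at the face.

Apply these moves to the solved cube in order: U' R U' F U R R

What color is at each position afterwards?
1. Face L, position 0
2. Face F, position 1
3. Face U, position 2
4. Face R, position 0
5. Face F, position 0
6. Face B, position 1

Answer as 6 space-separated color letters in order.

Answer: G W R G W Y

Derivation:
After move 1 (U'): U=WWWW F=OOGG R=GGRR B=RRBB L=BBOO
After move 2 (R): R=RGRG U=WOWG F=OYGY D=YBYR B=WRWB
After move 3 (U'): U=OGWW F=BBGY R=OYRG B=RGWB L=WROO
After move 4 (F): F=GBYB U=OGOR R=WYWG D=ROYR L=WYOB
After move 5 (U): U=OORG F=WYYB R=RGWG B=WYWB L=GBOB
After move 6 (R): R=WRGG U=OYRB F=WOYR D=RWYW B=GYOB
After move 7 (R): R=GWGR U=OORR F=WWYW D=ROYG B=BYYB
Query 1: L[0] = G
Query 2: F[1] = W
Query 3: U[2] = R
Query 4: R[0] = G
Query 5: F[0] = W
Query 6: B[1] = Y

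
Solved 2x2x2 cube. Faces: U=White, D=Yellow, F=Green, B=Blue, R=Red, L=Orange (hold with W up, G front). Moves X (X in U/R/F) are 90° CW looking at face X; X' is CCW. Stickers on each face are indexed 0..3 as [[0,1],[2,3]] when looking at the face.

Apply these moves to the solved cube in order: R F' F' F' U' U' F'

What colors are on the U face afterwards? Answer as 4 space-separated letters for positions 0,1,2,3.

Answer: O O O G

Derivation:
After move 1 (R): R=RRRR U=WGWG F=GYGY D=YBYB B=WBWB
After move 2 (F'): F=YYGG U=WGRR R=BRYR D=OOYB L=OGOW
After move 3 (F'): F=YGYG U=WGBY R=OROR D=GWYB L=OROR
After move 4 (F'): F=GGYY U=WGOO R=WRGR D=RRYB L=OYOB
After move 5 (U'): U=GOWO F=OYYY R=GGGR B=WRWB L=WBOB
After move 6 (U'): U=OOGW F=WBYY R=OYGR B=GGWB L=WROB
After move 7 (F'): F=BYWY U=OOOG R=RYRR D=RBYB L=WWOG
Query: U face = OOOG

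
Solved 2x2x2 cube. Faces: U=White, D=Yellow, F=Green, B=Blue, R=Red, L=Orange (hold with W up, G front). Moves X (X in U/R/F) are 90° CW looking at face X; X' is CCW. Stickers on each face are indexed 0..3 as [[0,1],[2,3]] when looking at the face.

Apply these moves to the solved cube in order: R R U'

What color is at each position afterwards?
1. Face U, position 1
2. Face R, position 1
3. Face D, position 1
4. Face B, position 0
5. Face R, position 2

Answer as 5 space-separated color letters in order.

Answer: Y B W R R

Derivation:
After move 1 (R): R=RRRR U=WGWG F=GYGY D=YBYB B=WBWB
After move 2 (R): R=RRRR U=WYWY F=GBGB D=YWYW B=GBGB
After move 3 (U'): U=YYWW F=OOGB R=GBRR B=RRGB L=GBOO
Query 1: U[1] = Y
Query 2: R[1] = B
Query 3: D[1] = W
Query 4: B[0] = R
Query 5: R[2] = R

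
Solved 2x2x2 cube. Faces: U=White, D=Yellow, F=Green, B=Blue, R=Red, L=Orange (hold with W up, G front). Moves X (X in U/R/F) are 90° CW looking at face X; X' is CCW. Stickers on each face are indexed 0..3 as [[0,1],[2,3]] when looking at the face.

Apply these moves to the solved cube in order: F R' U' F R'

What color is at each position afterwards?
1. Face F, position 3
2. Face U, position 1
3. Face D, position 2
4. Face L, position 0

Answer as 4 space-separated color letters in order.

After move 1 (F): F=GGGG U=WWOO R=WRWR D=RRYY L=OYOY
After move 2 (R'): R=RRWW U=WBOB F=GWGO D=RGYG B=YBRB
After move 3 (U'): U=BBWO F=OYGO R=GWWW B=RRRB L=YBOY
After move 4 (F): F=GOOY U=BBYB R=WWOW D=WGYG L=YROG
After move 5 (R'): R=WWWO U=BRYR F=GBOB D=WOYY B=GRGB
Query 1: F[3] = B
Query 2: U[1] = R
Query 3: D[2] = Y
Query 4: L[0] = Y

Answer: B R Y Y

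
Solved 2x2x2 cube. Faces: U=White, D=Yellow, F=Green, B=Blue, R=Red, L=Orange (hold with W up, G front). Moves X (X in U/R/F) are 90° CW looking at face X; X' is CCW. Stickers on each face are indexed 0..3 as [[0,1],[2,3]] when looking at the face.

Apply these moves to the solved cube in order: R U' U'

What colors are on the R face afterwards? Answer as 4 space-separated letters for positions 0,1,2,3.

After move 1 (R): R=RRRR U=WGWG F=GYGY D=YBYB B=WBWB
After move 2 (U'): U=GGWW F=OOGY R=GYRR B=RRWB L=WBOO
After move 3 (U'): U=GWGW F=WBGY R=OORR B=GYWB L=RROO
Query: R face = OORR

Answer: O O R R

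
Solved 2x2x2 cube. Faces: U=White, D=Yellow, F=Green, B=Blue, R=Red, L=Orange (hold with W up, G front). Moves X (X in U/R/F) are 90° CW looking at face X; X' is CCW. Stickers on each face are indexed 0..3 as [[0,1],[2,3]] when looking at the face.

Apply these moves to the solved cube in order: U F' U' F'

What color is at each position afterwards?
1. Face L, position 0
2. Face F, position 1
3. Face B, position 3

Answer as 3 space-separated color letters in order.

Answer: O G B

Derivation:
After move 1 (U): U=WWWW F=RRGG R=BBRR B=OOBB L=GGOO
After move 2 (F'): F=RGRG U=WWBR R=YBYR D=GOYY L=GWOW
After move 3 (U'): U=WRWB F=GWRG R=RGYR B=YBBB L=OOOW
After move 4 (F'): F=WGGR U=WRRY R=OGGR D=OWYY L=OBOW
Query 1: L[0] = O
Query 2: F[1] = G
Query 3: B[3] = B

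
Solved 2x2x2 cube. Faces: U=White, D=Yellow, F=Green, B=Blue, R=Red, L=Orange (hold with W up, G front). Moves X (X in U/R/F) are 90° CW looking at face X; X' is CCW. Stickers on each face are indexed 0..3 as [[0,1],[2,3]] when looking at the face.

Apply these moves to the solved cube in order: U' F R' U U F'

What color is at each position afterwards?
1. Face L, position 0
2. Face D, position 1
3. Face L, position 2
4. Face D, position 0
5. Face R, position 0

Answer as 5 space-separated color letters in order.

Answer: G Y O R O

Derivation:
After move 1 (U'): U=WWWW F=OOGG R=GGRR B=RRBB L=BBOO
After move 2 (F): F=GOGO U=WWOB R=WGWR D=RGYY L=BYOY
After move 3 (R'): R=GRWW U=WBOR F=GWGB D=ROYO B=YRGB
After move 4 (U): U=OWRB F=GRGB R=YRWW B=BYGB L=GWOY
After move 5 (U): U=ROBW F=YRGB R=BYWW B=GWGB L=GROY
After move 6 (F'): F=RBYG U=ROBW R=OYRW D=RYYO L=GWOB
Query 1: L[0] = G
Query 2: D[1] = Y
Query 3: L[2] = O
Query 4: D[0] = R
Query 5: R[0] = O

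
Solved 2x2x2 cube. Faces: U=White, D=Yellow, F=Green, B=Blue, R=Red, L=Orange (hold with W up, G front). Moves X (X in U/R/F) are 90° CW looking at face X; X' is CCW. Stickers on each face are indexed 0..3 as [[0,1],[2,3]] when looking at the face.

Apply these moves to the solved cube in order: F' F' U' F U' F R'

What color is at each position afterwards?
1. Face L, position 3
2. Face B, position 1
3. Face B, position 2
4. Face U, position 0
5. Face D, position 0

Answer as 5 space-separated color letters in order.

Answer: G G G Y Y

Derivation:
After move 1 (F'): F=GGGG U=WWRR R=YRYR D=OOYY L=OWOW
After move 2 (F'): F=GGGG U=WWYY R=OROR D=WWYY L=OROR
After move 3 (U'): U=WYWY F=ORGG R=GGOR B=ORBB L=BBOR
After move 4 (F): F=GOGR U=WYRB R=WGYR D=OGYY L=BWOW
After move 5 (U'): U=YBWR F=BWGR R=GOYR B=WGBB L=OROW
After move 6 (F): F=GBRW U=YBWR R=WORR D=YGYY L=OOOG
After move 7 (R'): R=ORWR U=YBWW F=GBRR D=YBYW B=YGGB
Query 1: L[3] = G
Query 2: B[1] = G
Query 3: B[2] = G
Query 4: U[0] = Y
Query 5: D[0] = Y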